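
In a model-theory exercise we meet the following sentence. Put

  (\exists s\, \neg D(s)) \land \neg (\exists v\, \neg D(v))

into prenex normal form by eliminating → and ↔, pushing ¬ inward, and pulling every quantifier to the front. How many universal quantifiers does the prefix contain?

Push ¬ through the quantifiers and connectives to reach negation normal form:
  (\exists s\, \neg D(s)) \land (\forall v\, D(v))
Finally move all quantifiers to the prefix:
  \exists s\, \forall v\, (\neg D(s) \land D(v))
The prefix is \exists s \forall v: 1 universal, 1 existential.

1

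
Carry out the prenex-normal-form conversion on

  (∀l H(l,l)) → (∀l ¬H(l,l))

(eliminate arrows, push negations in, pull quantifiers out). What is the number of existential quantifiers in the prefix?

1

Rewrite implications/biconditionals: A → B as ¬A ∨ B.
  ¬(∀l H(l,l)) ∨ (∀l ¬H(l,l))
Drive negations inward (¬∀x A ≡ ∃x ¬A, ¬∃x A ≡ ∀x ¬A, De Morgan for ∧/∨):
  (∃l ¬H(l,l)) ∨ (∀l ¬H(l,l))
Rename bound variables to avoid capture: l↦y1.
  (∃l ¬H(l,l)) ∨ (∀y1 ¬H(y1,y1))
Extract every quantifier outward, since the variables are now distinct and don't occur free across branches:
  ∃l ∀y1 (¬H(l,l) ∨ ¬H(y1,y1))
The prefix is ∃l ∀y1: 1 universal, 1 existential.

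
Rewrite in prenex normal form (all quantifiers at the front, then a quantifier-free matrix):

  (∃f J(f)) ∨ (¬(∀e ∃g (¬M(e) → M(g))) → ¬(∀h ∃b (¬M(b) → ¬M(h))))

∃f ∀e ∃g ∃h ∀b (J(f) ∨ M(e) ∨ M(g) ∨ ¬M(b) ∧ M(h))

Rewrite implications/biconditionals: A → B as ¬A ∨ B.
  (∃f J(f)) ∨ ¬¬(∀e ∃g (¬¬M(e) ∨ M(g))) ∨ ¬(∀h ∃b (¬¬M(b) ∨ ¬M(h)))
Push ¬ through the quantifiers and connectives to reach negation normal form:
  (∃f J(f)) ∨ (∀e ∃g (M(e) ∨ M(g))) ∨ (∃h ∀b (¬M(b) ∧ M(h)))
Pull the quantifiers to the front (each side's bound variable is not free in the other side):
  ∃f ∀e ∃g ∃h ∀b (J(f) ∨ M(e) ∨ M(g) ∨ ¬M(b) ∧ M(h))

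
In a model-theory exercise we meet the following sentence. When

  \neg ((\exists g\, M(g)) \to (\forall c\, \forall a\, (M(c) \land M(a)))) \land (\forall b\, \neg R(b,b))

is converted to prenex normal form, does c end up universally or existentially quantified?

existential

Eliminate → and ↔ using ¬ and ∨.
  \neg (\neg (\exists g\, M(g)) \lor (\forall c\, \forall a\, (M(c) \land M(a)))) \land (\forall b\, \neg R(b,b))
Move each ¬ inward, flipping quantifiers it crosses:
  (\exists g\, M(g)) \land (\exists c\, \exists a\, (\neg M(c) \lor \neg M(a))) \land (\forall b\, \neg R(b,b))
All bound variables are already distinct, so no renaming is needed.
Extract every quantifier outward, since the variables are now distinct and don't occur free across branches:
  \exists g\, \exists c\, \exists a\, \forall b\, (M(g) \land (\neg M(c) \lor \neg M(a)) \land \neg R(b,b))
The quantifier \forall c sits under an odd number of negations (counting the antecedent side of each →), so it flips to \exists c.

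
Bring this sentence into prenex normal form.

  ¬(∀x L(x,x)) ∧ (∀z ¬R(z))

Drive negations inward (¬∀x A ≡ ∃x ¬A, ¬∃x A ≡ ∀x ¬A, De Morgan for ∧/∨):
  (∃x ¬L(x,x)) ∧ (∀z ¬R(z))
All bound variables are already distinct, so no renaming is needed.
Finally move all quantifiers to the prefix:
  ∃x ∀z (¬L(x,x) ∧ ¬R(z))

∃x ∀z (¬L(x,x) ∧ ¬R(z))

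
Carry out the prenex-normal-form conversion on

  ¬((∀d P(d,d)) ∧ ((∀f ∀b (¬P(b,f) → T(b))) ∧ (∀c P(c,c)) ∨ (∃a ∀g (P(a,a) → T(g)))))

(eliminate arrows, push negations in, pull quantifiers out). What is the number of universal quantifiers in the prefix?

1

Eliminate → and ↔ using ¬ and ∨.
  ¬((∀d P(d,d)) ∧ ((∀f ∀b (¬¬P(b,f) ∨ T(b))) ∧ (∀c P(c,c)) ∨ (∃a ∀g (¬P(a,a) ∨ T(g)))))
Move each ¬ inward, flipping quantifiers it crosses:
  (∃d ¬P(d,d)) ∨ ((∃f ∃b (¬P(b,f) ∧ ¬T(b))) ∨ (∃c ¬P(c,c))) ∧ (∀a ∃g (P(a,a) ∧ ¬T(g)))
Pull the quantifiers to the front (each side's bound variable is not free in the other side):
  ∃d ∃f ∃b ∃c ∀a ∃g (¬P(d,d) ∨ (¬P(b,f) ∧ ¬T(b) ∨ ¬P(c,c)) ∧ P(a,a) ∧ ¬T(g))
The prefix is ∃d ∃f ∃b ∃c ∀a ∃g: 1 universal, 5 existential.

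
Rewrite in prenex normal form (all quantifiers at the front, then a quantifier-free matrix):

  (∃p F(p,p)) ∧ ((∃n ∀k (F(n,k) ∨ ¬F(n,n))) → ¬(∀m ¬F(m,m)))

∃p ∀n ∃k ∃m (F(p,p) ∧ (¬F(n,k) ∧ F(n,n) ∨ F(m,m)))

First replace A → B with ¬A ∨ B.
  (∃p F(p,p)) ∧ (¬(∃n ∀k (F(n,k) ∨ ¬F(n,n))) ∨ ¬(∀m ¬F(m,m)))
Move each ¬ inward, flipping quantifiers it crosses:
  (∃p F(p,p)) ∧ ((∀n ∃k (¬F(n,k) ∧ F(n,n))) ∨ (∃m F(m,m)))
Extract every quantifier outward, since the variables are now distinct and don't occur free across branches:
  ∃p ∀n ∃k ∃m (F(p,p) ∧ (¬F(n,k) ∧ F(n,n) ∨ F(m,m)))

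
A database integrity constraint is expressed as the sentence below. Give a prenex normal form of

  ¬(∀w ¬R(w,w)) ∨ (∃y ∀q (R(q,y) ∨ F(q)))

∃w ∃y ∀q (R(w,w) ∨ R(q,y) ∨ F(q))

Move each ¬ inward, flipping quantifiers it crosses:
  (∃w R(w,w)) ∨ (∃y ∀q (R(q,y) ∨ F(q)))
Finally move all quantifiers to the prefix:
  ∃w ∃y ∀q (R(w,w) ∨ R(q,y) ∨ F(q))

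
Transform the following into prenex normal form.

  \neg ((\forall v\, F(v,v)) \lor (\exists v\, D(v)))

\exists v\, \forall z\, (\neg F(v,v) \land \neg D(z))

Push ¬ through the quantifiers and connectives to reach negation normal form:
  (\exists v\, \neg F(v,v)) \land (\forall v\, \neg D(v))
Rename bound variables to avoid capture: v↦z.
  (\exists v\, \neg F(v,v)) \land (\forall z\, \neg D(z))
Finally move all quantifiers to the prefix:
  \exists v\, \forall z\, (\neg F(v,v) \land \neg D(z))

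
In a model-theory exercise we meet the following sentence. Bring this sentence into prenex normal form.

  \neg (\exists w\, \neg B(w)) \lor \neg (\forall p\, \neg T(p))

\forall w\, \exists p\, (B(w) \lor T(p))

Drive negations inward (¬∀x A ≡ ∃x ¬A, ¬∃x A ≡ ∀x ¬A, De Morgan for ∧/∨):
  (\forall w\, B(w)) \lor (\exists p\, T(p))
All bound variables are already distinct, so no renaming is needed.
Extract every quantifier outward, since the variables are now distinct and don't occur free across branches:
  \forall w\, \exists p\, (B(w) \lor T(p))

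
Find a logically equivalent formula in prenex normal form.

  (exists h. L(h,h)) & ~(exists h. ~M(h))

Drive negations inward (¬∀x A ≡ ∃x ¬A, ¬∃x A ≡ ∀x ¬A, De Morgan for ∧/∨):
  (exists h. L(h,h)) & (forall h. M(h))
Standardize variables apart so no two quantifiers bind the same name: h↦b.
  (exists h. L(h,h)) & (forall b. M(b))
Finally move all quantifiers to the prefix:
  exists h. forall b. (L(h,h) & M(b))

exists h. forall b. (L(h,h) & M(b))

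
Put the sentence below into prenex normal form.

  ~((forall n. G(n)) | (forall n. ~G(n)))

exists n. exists v1. (~G(n) & G(v1))

Drive negations inward (¬∀x A ≡ ∃x ¬A, ¬∃x A ≡ ∀x ¬A, De Morgan for ∧/∨):
  (exists n. ~G(n)) & (exists n. G(n))
Rename bound variables to avoid capture: n↦v1.
  (exists n. ~G(n)) & (exists v1. G(v1))
Finally move all quantifiers to the prefix:
  exists n. exists v1. (~G(n) & G(v1))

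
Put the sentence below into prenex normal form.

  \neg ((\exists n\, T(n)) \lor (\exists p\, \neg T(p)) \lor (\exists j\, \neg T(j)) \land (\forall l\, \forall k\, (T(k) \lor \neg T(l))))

Push ¬ through the quantifiers and connectives to reach negation normal form:
  (\forall n\, \neg T(n)) \land (\forall p\, T(p)) \land ((\forall j\, T(j)) \lor (\exists l\, \exists k\, (\neg T(k) \land T(l))))
All bound variables are already distinct, so no renaming is needed.
Pull the quantifiers to the front (each side's bound variable is not free in the other side):
  \forall n\, \forall p\, \forall j\, \exists l\, \exists k\, (\neg T(n) \land T(p) \land (T(j) \lor \neg T(k) \land T(l)))

\forall n\, \forall p\, \forall j\, \exists l\, \exists k\, (\neg T(n) \land T(p) \land (T(j) \lor \neg T(k) \land T(l)))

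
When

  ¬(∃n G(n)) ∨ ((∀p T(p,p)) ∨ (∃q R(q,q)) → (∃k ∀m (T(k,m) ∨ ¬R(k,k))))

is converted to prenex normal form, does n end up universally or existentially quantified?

First replace A → B with ¬A ∨ B.
  ¬(∃n G(n)) ∨ ¬((∀p T(p,p)) ∨ (∃q R(q,q))) ∨ (∃k ∀m (T(k,m) ∨ ¬R(k,k)))
Push ¬ through the quantifiers and connectives to reach negation normal form:
  (∀n ¬G(n)) ∨ (∃p ¬T(p,p)) ∧ (∀q ¬R(q,q)) ∨ (∃k ∀m (T(k,m) ∨ ¬R(k,k)))
Finally move all quantifiers to the prefix:
  ∀n ∃p ∀q ∃k ∀m (¬G(n) ∨ ¬T(p,p) ∧ ¬R(q,q) ∨ T(k,m) ∨ ¬R(k,k))
The quantifier ∃n sits under an odd number of negations (counting the antecedent side of each →), so it flips to ∀n.

universal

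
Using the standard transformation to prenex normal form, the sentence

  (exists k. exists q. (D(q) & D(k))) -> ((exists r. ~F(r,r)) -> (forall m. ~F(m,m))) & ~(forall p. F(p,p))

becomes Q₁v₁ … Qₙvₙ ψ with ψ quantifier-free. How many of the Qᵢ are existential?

First replace A → B with ¬A ∨ B.
  ~(exists k. exists q. (D(q) & D(k))) | (~(exists r. ~F(r,r)) | (forall m. ~F(m,m))) & ~(forall p. F(p,p))
Drive negations inward (¬∀x A ≡ ∃x ¬A, ¬∃x A ≡ ∀x ¬A, De Morgan for ∧/∨):
  (forall k. forall q. (~D(q) | ~D(k))) | ((forall r. F(r,r)) | (forall m. ~F(m,m))) & (exists p. ~F(p,p))
Pull the quantifiers to the front (each side's bound variable is not free in the other side):
  forall k. forall q. forall r. forall m. exists p. (~D(q) | ~D(k) | (F(r,r) | ~F(m,m)) & ~F(p,p))
The prefix is forall k forall q forall r forall m exists p: 4 universal, 1 existential.

1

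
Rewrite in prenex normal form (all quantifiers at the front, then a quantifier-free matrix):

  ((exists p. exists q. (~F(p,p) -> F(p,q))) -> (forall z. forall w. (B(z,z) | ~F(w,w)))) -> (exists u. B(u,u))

exists p. exists q. exists z. exists w. exists u. ((F(p,p) | F(p,q)) & ~B(z,z) & F(w,w) | B(u,u))

Rewrite implications/biconditionals: A → B as ¬A ∨ B.
  ~(~(exists p. exists q. (~~F(p,p) | F(p,q))) | (forall z. forall w. (B(z,z) | ~F(w,w)))) | (exists u. B(u,u))
Move each ¬ inward, flipping quantifiers it crosses:
  (exists p. exists q. (F(p,p) | F(p,q))) & (exists z. exists w. (~B(z,z) & F(w,w))) | (exists u. B(u,u))
All bound variables are already distinct, so no renaming is needed.
Finally move all quantifiers to the prefix:
  exists p. exists q. exists z. exists w. exists u. ((F(p,p) | F(p,q)) & ~B(z,z) & F(w,w) | B(u,u))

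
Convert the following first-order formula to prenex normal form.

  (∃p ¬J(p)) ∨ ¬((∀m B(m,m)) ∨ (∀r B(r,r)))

Move each ¬ inward, flipping quantifiers it crosses:
  (∃p ¬J(p)) ∨ (∃m ¬B(m,m)) ∧ (∃r ¬B(r,r))
Extract every quantifier outward, since the variables are now distinct and don't occur free across branches:
  ∃p ∃m ∃r (¬J(p) ∨ ¬B(m,m) ∧ ¬B(r,r))

∃p ∃m ∃r (¬J(p) ∨ ¬B(m,m) ∧ ¬B(r,r))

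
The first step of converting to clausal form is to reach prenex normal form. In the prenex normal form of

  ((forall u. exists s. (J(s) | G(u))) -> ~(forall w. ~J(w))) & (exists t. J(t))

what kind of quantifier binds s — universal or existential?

universal

First replace A → B with ¬A ∨ B.
  (~(forall u. exists s. (J(s) | G(u))) | ~(forall w. ~J(w))) & (exists t. J(t))
Drive negations inward (¬∀x A ≡ ∃x ¬A, ¬∃x A ≡ ∀x ¬A, De Morgan for ∧/∨):
  ((exists u. forall s. (~J(s) & ~G(u))) | (exists w. J(w))) & (exists t. J(t))
All bound variables are already distinct, so no renaming is needed.
Extract every quantifier outward, since the variables are now distinct and don't occur free across branches:
  exists u. forall s. exists w. exists t. ((~J(s) & ~G(u) | J(w)) & J(t))
The quantifier exists s sits under an odd number of negations (counting the antecedent side of each →), so it flips to forall s.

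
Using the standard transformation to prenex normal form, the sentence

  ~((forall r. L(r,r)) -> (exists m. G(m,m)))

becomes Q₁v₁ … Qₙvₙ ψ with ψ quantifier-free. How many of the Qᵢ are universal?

2

Rewrite implications/biconditionals: A → B as ¬A ∨ B.
  ~(~(forall r. L(r,r)) | (exists m. G(m,m)))
Drive negations inward (¬∀x A ≡ ∃x ¬A, ¬∃x A ≡ ∀x ¬A, De Morgan for ∧/∨):
  (forall r. L(r,r)) & (forall m. ~G(m,m))
All bound variables are already distinct, so no renaming is needed.
Finally move all quantifiers to the prefix:
  forall r. forall m. (L(r,r) & ~G(m,m))
The prefix is forall r forall m: 2 universal, 0 existential.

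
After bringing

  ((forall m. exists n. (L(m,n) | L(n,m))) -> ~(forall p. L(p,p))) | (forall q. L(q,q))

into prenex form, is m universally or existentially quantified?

Rewrite implications/biconditionals: A → B as ¬A ∨ B.
  ~(forall m. exists n. (L(m,n) | L(n,m))) | ~(forall p. L(p,p)) | (forall q. L(q,q))
Move each ¬ inward, flipping quantifiers it crosses:
  (exists m. forall n. (~L(m,n) & ~L(n,m))) | (exists p. ~L(p,p)) | (forall q. L(q,q))
Pull the quantifiers to the front (each side's bound variable is not free in the other side):
  exists m. forall n. exists p. forall q. (~L(m,n) & ~L(n,m) | ~L(p,p) | L(q,q))
The quantifier forall m sits under an odd number of negations (counting the antecedent side of each →), so it flips to exists m.

existential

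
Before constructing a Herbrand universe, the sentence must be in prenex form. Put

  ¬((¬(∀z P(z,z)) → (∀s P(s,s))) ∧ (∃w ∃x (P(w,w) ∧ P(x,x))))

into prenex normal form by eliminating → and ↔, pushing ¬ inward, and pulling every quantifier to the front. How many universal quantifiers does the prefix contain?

Eliminate → and ↔ using ¬ and ∨.
  ¬((¬¬(∀z P(z,z)) ∨ (∀s P(s,s))) ∧ (∃w ∃x (P(w,w) ∧ P(x,x))))
Move each ¬ inward, flipping quantifiers it crosses:
  (∃z ¬P(z,z)) ∧ (∃s ¬P(s,s)) ∨ (∀w ∀x (¬P(w,w) ∨ ¬P(x,x)))
Extract every quantifier outward, since the variables are now distinct and don't occur free across branches:
  ∃z ∃s ∀w ∀x (¬P(z,z) ∧ ¬P(s,s) ∨ ¬P(w,w) ∨ ¬P(x,x))
The prefix is ∃z ∃s ∀w ∀x: 2 universal, 2 existential.

2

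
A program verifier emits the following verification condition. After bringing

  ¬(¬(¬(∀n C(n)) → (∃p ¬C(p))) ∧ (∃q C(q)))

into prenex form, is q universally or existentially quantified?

First replace A → B with ¬A ∨ B.
  ¬(¬(¬¬(∀n C(n)) ∨ (∃p ¬C(p))) ∧ (∃q C(q)))
Drive negations inward (¬∀x A ≡ ∃x ¬A, ¬∃x A ≡ ∀x ¬A, De Morgan for ∧/∨):
  (∀n C(n)) ∨ (∃p ¬C(p)) ∨ (∀q ¬C(q))
All bound variables are already distinct, so no renaming is needed.
Extract every quantifier outward, since the variables are now distinct and don't occur free across branches:
  ∀n ∃p ∀q (C(n) ∨ ¬C(p) ∨ ¬C(q))
The quantifier ∃q sits under an odd number of negations (counting the antecedent side of each →), so it flips to ∀q.

universal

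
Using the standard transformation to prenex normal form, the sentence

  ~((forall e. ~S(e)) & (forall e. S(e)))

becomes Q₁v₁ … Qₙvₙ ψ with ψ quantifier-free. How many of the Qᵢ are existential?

Move each ¬ inward, flipping quantifiers it crosses:
  (exists e. S(e)) | (exists e. ~S(e))
Give each quantifier a distinct variable: e↦w1.
  (exists e. S(e)) | (exists w1. ~S(w1))
Extract every quantifier outward, since the variables are now distinct and don't occur free across branches:
  exists e. exists w1. (S(e) | ~S(w1))
The prefix is exists e exists w1: 0 universal, 2 existential.

2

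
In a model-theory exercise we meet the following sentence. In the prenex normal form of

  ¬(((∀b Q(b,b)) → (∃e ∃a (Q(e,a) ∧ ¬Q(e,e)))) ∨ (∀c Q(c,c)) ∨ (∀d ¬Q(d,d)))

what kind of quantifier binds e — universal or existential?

universal

Eliminate → and ↔ using ¬ and ∨.
  ¬(¬(∀b Q(b,b)) ∨ (∃e ∃a (Q(e,a) ∧ ¬Q(e,e))) ∨ (∀c Q(c,c)) ∨ (∀d ¬Q(d,d)))
Drive negations inward (¬∀x A ≡ ∃x ¬A, ¬∃x A ≡ ∀x ¬A, De Morgan for ∧/∨):
  (∀b Q(b,b)) ∧ (∀e ∀a (¬Q(e,a) ∨ Q(e,e))) ∧ (∃c ¬Q(c,c)) ∧ (∃d Q(d,d))
Extract every quantifier outward, since the variables are now distinct and don't occur free across branches:
  ∀b ∀e ∀a ∃c ∃d (Q(b,b) ∧ (¬Q(e,a) ∨ Q(e,e)) ∧ ¬Q(c,c) ∧ Q(d,d))
The quantifier ∃e sits under an odd number of negations (counting the antecedent side of each →), so it flips to ∀e.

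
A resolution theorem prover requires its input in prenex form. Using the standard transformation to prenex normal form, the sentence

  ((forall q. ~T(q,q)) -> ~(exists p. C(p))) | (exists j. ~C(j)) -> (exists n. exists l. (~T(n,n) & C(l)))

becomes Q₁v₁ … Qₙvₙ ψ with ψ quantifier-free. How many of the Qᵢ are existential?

3

Eliminate → and ↔ using ¬ and ∨.
  ~(~(forall q. ~T(q,q)) | ~(exists p. C(p)) | (exists j. ~C(j))) | (exists n. exists l. (~T(n,n) & C(l)))
Move each ¬ inward, flipping quantifiers it crosses:
  (forall q. ~T(q,q)) & (exists p. C(p)) & (forall j. C(j)) | (exists n. exists l. (~T(n,n) & C(l)))
All bound variables are already distinct, so no renaming is needed.
Extract every quantifier outward, since the variables are now distinct and don't occur free across branches:
  forall q. exists p. forall j. exists n. exists l. (~T(q,q) & C(p) & C(j) | ~T(n,n) & C(l))
The prefix is forall q exists p forall j exists n exists l: 2 universal, 3 existential.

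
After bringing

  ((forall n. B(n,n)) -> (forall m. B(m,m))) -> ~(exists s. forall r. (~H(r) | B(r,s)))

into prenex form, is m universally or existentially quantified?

First replace A → B with ¬A ∨ B.
  ~(~(forall n. B(n,n)) | (forall m. B(m,m))) | ~(exists s. forall r. (~H(r) | B(r,s)))
Push ¬ through the quantifiers and connectives to reach negation normal form:
  (forall n. B(n,n)) & (exists m. ~B(m,m)) | (forall s. exists r. (H(r) & ~B(r,s)))
Finally move all quantifiers to the prefix:
  forall n. exists m. forall s. exists r. (B(n,n) & ~B(m,m) | H(r) & ~B(r,s))
The quantifier forall m sits under an odd number of negations (counting the antecedent side of each →), so it flips to exists m.

existential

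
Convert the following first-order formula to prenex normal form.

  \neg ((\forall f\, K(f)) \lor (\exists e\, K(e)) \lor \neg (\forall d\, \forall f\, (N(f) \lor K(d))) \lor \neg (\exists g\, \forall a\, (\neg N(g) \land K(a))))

\exists f\, \forall e\, \forall d\, \forall z1\, \exists g\, \forall a\, (\neg K(f) \land \neg K(e) \land (N(z1) \lor K(d)) \land \neg N(g) \land K(a))

Push ¬ through the quantifiers and connectives to reach negation normal form:
  (\exists f\, \neg K(f)) \land (\forall e\, \neg K(e)) \land (\forall d\, \forall f\, (N(f) \lor K(d))) \land (\exists g\, \forall a\, (\neg N(g) \land K(a)))
Give each quantifier a distinct variable: f↦z1.
  (\exists f\, \neg K(f)) \land (\forall e\, \neg K(e)) \land (\forall d\, \forall z1\, (N(z1) \lor K(d))) \land (\exists g\, \forall a\, (\neg N(g) \land K(a)))
Extract every quantifier outward, since the variables are now distinct and don't occur free across branches:
  \exists f\, \forall e\, \forall d\, \forall z1\, \exists g\, \forall a\, (\neg K(f) \land \neg K(e) \land (N(z1) \lor K(d)) \land \neg N(g) \land K(a))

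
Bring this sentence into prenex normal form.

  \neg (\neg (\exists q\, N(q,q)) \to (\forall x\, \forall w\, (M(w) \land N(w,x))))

First replace A → B with ¬A ∨ B.
  \neg (\neg \neg (\exists q\, N(q,q)) \lor (\forall x\, \forall w\, (M(w) \land N(w,x))))
Drive negations inward (¬∀x A ≡ ∃x ¬A, ¬∃x A ≡ ∀x ¬A, De Morgan for ∧/∨):
  (\forall q\, \neg N(q,q)) \land (\exists x\, \exists w\, (\neg M(w) \lor \neg N(w,x)))
Pull the quantifiers to the front (each side's bound variable is not free in the other side):
  \forall q\, \exists x\, \exists w\, (\neg N(q,q) \land (\neg M(w) \lor \neg N(w,x)))

\forall q\, \exists x\, \exists w\, (\neg N(q,q) \land (\neg M(w) \lor \neg N(w,x)))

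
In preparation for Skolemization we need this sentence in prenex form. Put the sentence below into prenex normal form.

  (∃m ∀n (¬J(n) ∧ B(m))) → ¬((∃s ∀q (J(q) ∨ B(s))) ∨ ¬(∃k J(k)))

∀m ∃n ∀s ∃q ∃k (J(n) ∨ ¬B(m) ∨ ¬J(q) ∧ ¬B(s) ∧ J(k))

Eliminate → and ↔ using ¬ and ∨.
  ¬(∃m ∀n (¬J(n) ∧ B(m))) ∨ ¬((∃s ∀q (J(q) ∨ B(s))) ∨ ¬(∃k J(k)))
Push ¬ through the quantifiers and connectives to reach negation normal form:
  (∀m ∃n (J(n) ∨ ¬B(m))) ∨ (∀s ∃q (¬J(q) ∧ ¬B(s))) ∧ (∃k J(k))
Finally move all quantifiers to the prefix:
  ∀m ∃n ∀s ∃q ∃k (J(n) ∨ ¬B(m) ∨ ¬J(q) ∧ ¬B(s) ∧ J(k))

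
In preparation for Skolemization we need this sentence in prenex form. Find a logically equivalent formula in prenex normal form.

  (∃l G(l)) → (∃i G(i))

Rewrite implications/biconditionals: A → B as ¬A ∨ B.
  ¬(∃l G(l)) ∨ (∃i G(i))
Move each ¬ inward, flipping quantifiers it crosses:
  (∀l ¬G(l)) ∨ (∃i G(i))
Pull the quantifiers to the front (each side's bound variable is not free in the other side):
  ∀l ∃i (¬G(l) ∨ G(i))

∀l ∃i (¬G(l) ∨ G(i))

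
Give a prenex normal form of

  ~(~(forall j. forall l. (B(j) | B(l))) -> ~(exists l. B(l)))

Rewrite implications/biconditionals: A → B as ¬A ∨ B.
  ~(~~(forall j. forall l. (B(j) | B(l))) | ~(exists l. B(l)))
Drive negations inward (¬∀x A ≡ ∃x ¬A, ¬∃x A ≡ ∀x ¬A, De Morgan for ∧/∨):
  (exists j. exists l. (~B(j) & ~B(l))) & (exists l. B(l))
Rename bound variables to avoid capture: l↦q.
  (exists j. exists l. (~B(j) & ~B(l))) & (exists q. B(q))
Extract every quantifier outward, since the variables are now distinct and don't occur free across branches:
  exists j. exists l. exists q. (~B(j) & ~B(l) & B(q))

exists j. exists l. exists q. (~B(j) & ~B(l) & B(q))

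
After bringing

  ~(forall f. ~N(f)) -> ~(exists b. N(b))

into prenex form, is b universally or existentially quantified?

Rewrite implications/biconditionals: A → B as ¬A ∨ B.
  ~~(forall f. ~N(f)) | ~(exists b. N(b))
Move each ¬ inward, flipping quantifiers it crosses:
  (forall f. ~N(f)) | (forall b. ~N(b))
All bound variables are already distinct, so no renaming is needed.
Pull the quantifiers to the front (each side's bound variable is not free in the other side):
  forall f. forall b. (~N(f) | ~N(b))
The quantifier exists b sits under an odd number of negations (counting the antecedent side of each →), so it flips to forall b.

universal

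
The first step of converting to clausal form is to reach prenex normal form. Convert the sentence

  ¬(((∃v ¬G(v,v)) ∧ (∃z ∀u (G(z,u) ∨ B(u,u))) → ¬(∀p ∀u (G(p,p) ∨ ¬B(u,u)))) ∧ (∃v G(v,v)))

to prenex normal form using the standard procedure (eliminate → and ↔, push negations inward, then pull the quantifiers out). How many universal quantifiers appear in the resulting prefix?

4

First replace A → B with ¬A ∨ B.
  ¬((¬((∃v ¬G(v,v)) ∧ (∃z ∀u (G(z,u) ∨ B(u,u)))) ∨ ¬(∀p ∀u (G(p,p) ∨ ¬B(u,u)))) ∧ (∃v G(v,v)))
Push ¬ through the quantifiers and connectives to reach negation normal form:
  (∃v ¬G(v,v)) ∧ (∃z ∀u (G(z,u) ∨ B(u,u))) ∧ (∀p ∀u (G(p,p) ∨ ¬B(u,u))) ∨ (∀v ¬G(v,v))
Give each quantifier a distinct variable: u↦w, v↦w1.
  (∃v ¬G(v,v)) ∧ (∃z ∀u (G(z,u) ∨ B(u,u))) ∧ (∀p ∀w (G(p,p) ∨ ¬B(w,w))) ∨ (∀w1 ¬G(w1,w1))
Pull the quantifiers to the front (each side's bound variable is not free in the other side):
  ∃v ∃z ∀u ∀p ∀w ∀w1 (¬G(v,v) ∧ (G(z,u) ∨ B(u,u)) ∧ (G(p,p) ∨ ¬B(w,w)) ∨ ¬G(w1,w1))
The prefix is ∃v ∃z ∀u ∀p ∀w ∀w1: 4 universal, 2 existential.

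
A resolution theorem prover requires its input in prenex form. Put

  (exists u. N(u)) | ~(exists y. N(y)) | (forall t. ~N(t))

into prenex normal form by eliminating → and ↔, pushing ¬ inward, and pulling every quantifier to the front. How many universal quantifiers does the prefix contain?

Drive negations inward (¬∀x A ≡ ∃x ¬A, ¬∃x A ≡ ∀x ¬A, De Morgan for ∧/∨):
  (exists u. N(u)) | (forall y. ~N(y)) | (forall t. ~N(t))
Pull the quantifiers to the front (each side's bound variable is not free in the other side):
  exists u. forall y. forall t. (N(u) | ~N(y) | ~N(t))
The prefix is exists u forall y forall t: 2 universal, 1 existential.

2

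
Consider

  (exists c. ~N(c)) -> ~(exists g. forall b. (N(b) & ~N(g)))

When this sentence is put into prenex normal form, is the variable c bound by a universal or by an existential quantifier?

universal

Rewrite implications/biconditionals: A → B as ¬A ∨ B.
  ~(exists c. ~N(c)) | ~(exists g. forall b. (N(b) & ~N(g)))
Drive negations inward (¬∀x A ≡ ∃x ¬A, ¬∃x A ≡ ∀x ¬A, De Morgan for ∧/∨):
  (forall c. N(c)) | (forall g. exists b. (~N(b) | N(g)))
All bound variables are already distinct, so no renaming is needed.
Pull the quantifiers to the front (each side's bound variable is not free in the other side):
  forall c. forall g. exists b. (N(c) | ~N(b) | N(g))
The quantifier exists c sits under an odd number of negations (counting the antecedent side of each →), so it flips to forall c.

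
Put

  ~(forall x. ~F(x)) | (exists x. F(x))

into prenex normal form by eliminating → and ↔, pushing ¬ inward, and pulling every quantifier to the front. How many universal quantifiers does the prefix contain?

Push ¬ through the quantifiers and connectives to reach negation normal form:
  (exists x. F(x)) | (exists x. F(x))
Rename bound variables to avoid capture: x↦a.
  (exists x. F(x)) | (exists a. F(a))
Finally move all quantifiers to the prefix:
  exists x. exists a. (F(x) | F(a))
The prefix is exists x exists a: 0 universal, 2 existential.

0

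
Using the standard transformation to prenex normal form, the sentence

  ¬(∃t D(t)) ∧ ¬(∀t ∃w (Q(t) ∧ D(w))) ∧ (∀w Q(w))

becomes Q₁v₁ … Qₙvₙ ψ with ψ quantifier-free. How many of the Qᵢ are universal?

3

Push ¬ through the quantifiers and connectives to reach negation normal form:
  (∀t ¬D(t)) ∧ (∃t ∀w (¬Q(t) ∨ ¬D(w))) ∧ (∀w Q(w))
Give each quantifier a distinct variable: t↦x, w↦w1.
  (∀t ¬D(t)) ∧ (∃x ∀w (¬Q(x) ∨ ¬D(w))) ∧ (∀w1 Q(w1))
Pull the quantifiers to the front (each side's bound variable is not free in the other side):
  ∀t ∃x ∀w ∀w1 (¬D(t) ∧ (¬Q(x) ∨ ¬D(w)) ∧ Q(w1))
The prefix is ∀t ∃x ∀w ∀w1: 3 universal, 1 existential.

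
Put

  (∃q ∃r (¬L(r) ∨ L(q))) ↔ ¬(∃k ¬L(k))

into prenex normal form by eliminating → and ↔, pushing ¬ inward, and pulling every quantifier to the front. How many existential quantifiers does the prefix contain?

Eliminate → and ↔ using ¬ and ∨; A ↔ B as (¬A ∨ B) ∧ (¬B ∨ A).
  (¬(∃q ∃r (¬L(r) ∨ L(q))) ∨ ¬(∃k ¬L(k))) ∧ (¬¬(∃k ¬L(k)) ∨ (∃q ∃r (¬L(r) ∨ L(q))))
Push ¬ through the quantifiers and connectives to reach negation normal form:
  ((∀q ∀r (L(r) ∧ ¬L(q))) ∨ (∀k L(k))) ∧ ((∃k ¬L(k)) ∨ (∃q ∃r (¬L(r) ∨ L(q))))
Standardize variables apart so no two quantifiers bind the same name: k↦v1, q↦z1, r↦p.
  ((∀q ∀r (L(r) ∧ ¬L(q))) ∨ (∀k L(k))) ∧ ((∃v1 ¬L(v1)) ∨ (∃z1 ∃p (¬L(p) ∨ L(z1))))
Extract every quantifier outward, since the variables are now distinct and don't occur free across branches:
  ∀q ∀r ∀k ∃v1 ∃z1 ∃p ((L(r) ∧ ¬L(q) ∨ L(k)) ∧ (¬L(v1) ∨ ¬L(p) ∨ L(z1)))
The prefix is ∀q ∀r ∀k ∃v1 ∃z1 ∃p: 3 universal, 3 existential.

3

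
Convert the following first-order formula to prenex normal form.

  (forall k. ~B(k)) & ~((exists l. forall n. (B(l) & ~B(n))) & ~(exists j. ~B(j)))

forall k. forall l. exists n. exists j. (~B(k) & (~B(l) | B(n) | ~B(j)))

Drive negations inward (¬∀x A ≡ ∃x ¬A, ¬∃x A ≡ ∀x ¬A, De Morgan for ∧/∨):
  (forall k. ~B(k)) & ((forall l. exists n. (~B(l) | B(n))) | (exists j. ~B(j)))
All bound variables are already distinct, so no renaming is needed.
Finally move all quantifiers to the prefix:
  forall k. forall l. exists n. exists j. (~B(k) & (~B(l) | B(n) | ~B(j)))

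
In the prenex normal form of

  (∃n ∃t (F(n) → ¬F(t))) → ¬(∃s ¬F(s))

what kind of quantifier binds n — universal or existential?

universal

First replace A → B with ¬A ∨ B.
  ¬(∃n ∃t (¬F(n) ∨ ¬F(t))) ∨ ¬(∃s ¬F(s))
Move each ¬ inward, flipping quantifiers it crosses:
  (∀n ∀t (F(n) ∧ F(t))) ∨ (∀s F(s))
All bound variables are already distinct, so no renaming is needed.
Finally move all quantifiers to the prefix:
  ∀n ∀t ∀s (F(n) ∧ F(t) ∨ F(s))
The quantifier ∃n sits under an odd number of negations (counting the antecedent side of each →), so it flips to ∀n.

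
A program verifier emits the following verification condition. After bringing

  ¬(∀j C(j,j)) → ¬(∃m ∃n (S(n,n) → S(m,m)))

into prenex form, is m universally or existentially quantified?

universal

Rewrite implications/biconditionals: A → B as ¬A ∨ B.
  ¬¬(∀j C(j,j)) ∨ ¬(∃m ∃n (¬S(n,n) ∨ S(m,m)))
Push ¬ through the quantifiers and connectives to reach negation normal form:
  (∀j C(j,j)) ∨ (∀m ∀n (S(n,n) ∧ ¬S(m,m)))
Extract every quantifier outward, since the variables are now distinct and don't occur free across branches:
  ∀j ∀m ∀n (C(j,j) ∨ S(n,n) ∧ ¬S(m,m))
The quantifier ∃m sits under an odd number of negations (counting the antecedent side of each →), so it flips to ∀m.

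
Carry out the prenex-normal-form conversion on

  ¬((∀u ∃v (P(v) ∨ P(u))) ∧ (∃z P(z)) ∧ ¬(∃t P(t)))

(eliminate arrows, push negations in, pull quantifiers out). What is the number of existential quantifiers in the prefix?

Drive negations inward (¬∀x A ≡ ∃x ¬A, ¬∃x A ≡ ∀x ¬A, De Morgan for ∧/∨):
  (∃u ∀v (¬P(v) ∧ ¬P(u))) ∨ (∀z ¬P(z)) ∨ (∃t P(t))
Pull the quantifiers to the front (each side's bound variable is not free in the other side):
  ∃u ∀v ∀z ∃t (¬P(v) ∧ ¬P(u) ∨ ¬P(z) ∨ P(t))
The prefix is ∃u ∀v ∀z ∃t: 2 universal, 2 existential.

2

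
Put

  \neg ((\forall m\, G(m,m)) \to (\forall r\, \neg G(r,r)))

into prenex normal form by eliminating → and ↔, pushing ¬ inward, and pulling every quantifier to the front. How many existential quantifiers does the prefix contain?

Eliminate → and ↔ using ¬ and ∨.
  \neg (\neg (\forall m\, G(m,m)) \lor (\forall r\, \neg G(r,r)))
Drive negations inward (¬∀x A ≡ ∃x ¬A, ¬∃x A ≡ ∀x ¬A, De Morgan for ∧/∨):
  (\forall m\, G(m,m)) \land (\exists r\, G(r,r))
Extract every quantifier outward, since the variables are now distinct and don't occur free across branches:
  \forall m\, \exists r\, (G(m,m) \land G(r,r))
The prefix is \forall m \exists r: 1 universal, 1 existential.

1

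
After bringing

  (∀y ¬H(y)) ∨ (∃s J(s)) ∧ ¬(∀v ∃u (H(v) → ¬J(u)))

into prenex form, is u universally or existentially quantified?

Rewrite implications/biconditionals: A → B as ¬A ∨ B.
  (∀y ¬H(y)) ∨ (∃s J(s)) ∧ ¬(∀v ∃u (¬H(v) ∨ ¬J(u)))
Drive negations inward (¬∀x A ≡ ∃x ¬A, ¬∃x A ≡ ∀x ¬A, De Morgan for ∧/∨):
  (∀y ¬H(y)) ∨ (∃s J(s)) ∧ (∃v ∀u (H(v) ∧ J(u)))
Extract every quantifier outward, since the variables are now distinct and don't occur free across branches:
  ∀y ∃s ∃v ∀u (¬H(y) ∨ J(s) ∧ H(v) ∧ J(u))
The quantifier ∃u sits under an odd number of negations (counting the antecedent side of each →), so it flips to ∀u.

universal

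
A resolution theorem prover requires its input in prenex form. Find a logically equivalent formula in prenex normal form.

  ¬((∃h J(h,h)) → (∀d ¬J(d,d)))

∃h ∃d (J(h,h) ∧ J(d,d))

First replace A → B with ¬A ∨ B.
  ¬(¬(∃h J(h,h)) ∨ (∀d ¬J(d,d)))
Move each ¬ inward, flipping quantifiers it crosses:
  (∃h J(h,h)) ∧ (∃d J(d,d))
Pull the quantifiers to the front (each side's bound variable is not free in the other side):
  ∃h ∃d (J(h,h) ∧ J(d,d))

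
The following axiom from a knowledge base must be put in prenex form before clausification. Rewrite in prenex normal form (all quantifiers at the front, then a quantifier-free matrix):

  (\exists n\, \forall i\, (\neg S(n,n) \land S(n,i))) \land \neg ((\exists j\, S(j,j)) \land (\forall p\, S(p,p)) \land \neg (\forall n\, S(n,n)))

\exists n\, \forall i\, \forall j\, \exists p\, \forall w1\, (\neg S(n,n) \land S(n,i) \land (\neg S(j,j) \lor \neg S(p,p) \lor S(w1,w1)))

Drive negations inward (¬∀x A ≡ ∃x ¬A, ¬∃x A ≡ ∀x ¬A, De Morgan for ∧/∨):
  (\exists n\, \forall i\, (\neg S(n,n) \land S(n,i))) \land ((\forall j\, \neg S(j,j)) \lor (\exists p\, \neg S(p,p)) \lor (\forall n\, S(n,n)))
Standardize variables apart so no two quantifiers bind the same name: n↦w1.
  (\exists n\, \forall i\, (\neg S(n,n) \land S(n,i))) \land ((\forall j\, \neg S(j,j)) \lor (\exists p\, \neg S(p,p)) \lor (\forall w1\, S(w1,w1)))
Extract every quantifier outward, since the variables are now distinct and don't occur free across branches:
  \exists n\, \forall i\, \forall j\, \exists p\, \forall w1\, (\neg S(n,n) \land S(n,i) \land (\neg S(j,j) \lor \neg S(p,p) \lor S(w1,w1)))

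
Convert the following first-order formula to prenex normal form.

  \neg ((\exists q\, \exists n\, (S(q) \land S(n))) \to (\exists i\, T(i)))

\exists q\, \exists n\, \forall i\, (S(q) \land S(n) \land \neg T(i))

Rewrite implications/biconditionals: A → B as ¬A ∨ B.
  \neg (\neg (\exists q\, \exists n\, (S(q) \land S(n))) \lor (\exists i\, T(i)))
Drive negations inward (¬∀x A ≡ ∃x ¬A, ¬∃x A ≡ ∀x ¬A, De Morgan for ∧/∨):
  (\exists q\, \exists n\, (S(q) \land S(n))) \land (\forall i\, \neg T(i))
All bound variables are already distinct, so no renaming is needed.
Extract every quantifier outward, since the variables are now distinct and don't occur free across branches:
  \exists q\, \exists n\, \forall i\, (S(q) \land S(n) \land \neg T(i))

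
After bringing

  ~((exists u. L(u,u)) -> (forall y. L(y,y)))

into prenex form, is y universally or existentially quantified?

First replace A → B with ¬A ∨ B.
  ~(~(exists u. L(u,u)) | (forall y. L(y,y)))
Drive negations inward (¬∀x A ≡ ∃x ¬A, ¬∃x A ≡ ∀x ¬A, De Morgan for ∧/∨):
  (exists u. L(u,u)) & (exists y. ~L(y,y))
All bound variables are already distinct, so no renaming is needed.
Extract every quantifier outward, since the variables are now distinct and don't occur free across branches:
  exists u. exists y. (L(u,u) & ~L(y,y))
The quantifier forall y sits under an odd number of negations (counting the antecedent side of each →), so it flips to exists y.

existential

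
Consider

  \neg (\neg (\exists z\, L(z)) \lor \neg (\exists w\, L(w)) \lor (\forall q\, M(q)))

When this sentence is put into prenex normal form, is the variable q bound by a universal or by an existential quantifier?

existential

Drive negations inward (¬∀x A ≡ ∃x ¬A, ¬∃x A ≡ ∀x ¬A, De Morgan for ∧/∨):
  (\exists z\, L(z)) \land (\exists w\, L(w)) \land (\exists q\, \neg M(q))
Extract every quantifier outward, since the variables are now distinct and don't occur free across branches:
  \exists z\, \exists w\, \exists q\, (L(z) \land L(w) \land \neg M(q))
The quantifier \forall q sits under an odd number of negations, so it flips to \exists q.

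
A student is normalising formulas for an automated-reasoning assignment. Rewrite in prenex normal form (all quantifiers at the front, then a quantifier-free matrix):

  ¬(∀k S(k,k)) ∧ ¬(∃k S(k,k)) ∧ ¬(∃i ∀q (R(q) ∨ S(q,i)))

∃k ∀w1 ∀i ∃q (¬S(k,k) ∧ ¬S(w1,w1) ∧ ¬R(q) ∧ ¬S(q,i))

Move each ¬ inward, flipping quantifiers it crosses:
  (∃k ¬S(k,k)) ∧ (∀k ¬S(k,k)) ∧ (∀i ∃q (¬R(q) ∧ ¬S(q,i)))
Standardize variables apart so no two quantifiers bind the same name: k↦w1.
  (∃k ¬S(k,k)) ∧ (∀w1 ¬S(w1,w1)) ∧ (∀i ∃q (¬R(q) ∧ ¬S(q,i)))
Pull the quantifiers to the front (each side's bound variable is not free in the other side):
  ∃k ∀w1 ∀i ∃q (¬S(k,k) ∧ ¬S(w1,w1) ∧ ¬R(q) ∧ ¬S(q,i))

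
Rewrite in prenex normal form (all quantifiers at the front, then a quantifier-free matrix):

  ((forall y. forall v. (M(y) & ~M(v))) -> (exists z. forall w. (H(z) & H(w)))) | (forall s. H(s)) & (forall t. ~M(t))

Eliminate → and ↔ using ¬ and ∨.
  ~(forall y. forall v. (M(y) & ~M(v))) | (exists z. forall w. (H(z) & H(w))) | (forall s. H(s)) & (forall t. ~M(t))
Drive negations inward (¬∀x A ≡ ∃x ¬A, ¬∃x A ≡ ∀x ¬A, De Morgan for ∧/∨):
  (exists y. exists v. (~M(y) | M(v))) | (exists z. forall w. (H(z) & H(w))) | (forall s. H(s)) & (forall t. ~M(t))
All bound variables are already distinct, so no renaming is needed.
Finally move all quantifiers to the prefix:
  exists y. exists v. exists z. forall w. forall s. forall t. (~M(y) | M(v) | H(z) & H(w) | H(s) & ~M(t))

exists y. exists v. exists z. forall w. forall s. forall t. (~M(y) | M(v) | H(z) & H(w) | H(s) & ~M(t))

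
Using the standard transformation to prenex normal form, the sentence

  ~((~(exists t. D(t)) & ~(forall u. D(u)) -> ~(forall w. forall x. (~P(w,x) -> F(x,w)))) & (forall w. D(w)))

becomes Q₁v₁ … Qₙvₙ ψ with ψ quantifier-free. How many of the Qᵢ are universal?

Rewrite implications/biconditionals: A → B as ¬A ∨ B.
  ~((~(~(exists t. D(t)) & ~(forall u. D(u))) | ~(forall w. forall x. (~~P(w,x) | F(x,w)))) & (forall w. D(w)))
Drive negations inward (¬∀x A ≡ ∃x ¬A, ¬∃x A ≡ ∀x ¬A, De Morgan for ∧/∨):
  (forall t. ~D(t)) & (exists u. ~D(u)) & (forall w. forall x. (P(w,x) | F(x,w))) | (exists w. ~D(w))
Rename bound variables to avoid capture: w↦u1.
  (forall t. ~D(t)) & (exists u. ~D(u)) & (forall w. forall x. (P(w,x) | F(x,w))) | (exists u1. ~D(u1))
Pull the quantifiers to the front (each side's bound variable is not free in the other side):
  forall t. exists u. forall w. forall x. exists u1. (~D(t) & ~D(u) & (P(w,x) | F(x,w)) | ~D(u1))
The prefix is forall t exists u forall w forall x exists u1: 3 universal, 2 existential.

3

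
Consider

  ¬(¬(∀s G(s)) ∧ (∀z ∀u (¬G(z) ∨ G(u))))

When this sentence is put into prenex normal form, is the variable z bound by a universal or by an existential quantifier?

Drive negations inward (¬∀x A ≡ ∃x ¬A, ¬∃x A ≡ ∀x ¬A, De Morgan for ∧/∨):
  (∀s G(s)) ∨ (∃z ∃u (G(z) ∧ ¬G(u)))
Pull the quantifiers to the front (each side's bound variable is not free in the other side):
  ∀s ∃z ∃u (G(s) ∨ G(z) ∧ ¬G(u))
The quantifier ∀z sits under an odd number of negations, so it flips to ∃z.

existential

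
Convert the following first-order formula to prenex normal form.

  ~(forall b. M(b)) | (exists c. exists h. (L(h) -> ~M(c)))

exists b. exists c. exists h. (~M(b) | ~L(h) | ~M(c))

First replace A → B with ¬A ∨ B.
  ~(forall b. M(b)) | (exists c. exists h. (~L(h) | ~M(c)))
Move each ¬ inward, flipping quantifiers it crosses:
  (exists b. ~M(b)) | (exists c. exists h. (~L(h) | ~M(c)))
Pull the quantifiers to the front (each side's bound variable is not free in the other side):
  exists b. exists c. exists h. (~M(b) | ~L(h) | ~M(c))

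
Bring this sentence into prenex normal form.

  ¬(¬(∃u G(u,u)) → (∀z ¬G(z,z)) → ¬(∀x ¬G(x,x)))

First replace A → B with ¬A ∨ B.
  ¬(¬¬(∃u G(u,u)) ∨ ¬(∀z ¬G(z,z)) ∨ ¬(∀x ¬G(x,x)))
Push ¬ through the quantifiers and connectives to reach negation normal form:
  (∀u ¬G(u,u)) ∧ (∀z ¬G(z,z)) ∧ (∀x ¬G(x,x))
Extract every quantifier outward, since the variables are now distinct and don't occur free across branches:
  ∀u ∀z ∀x (¬G(u,u) ∧ ¬G(z,z) ∧ ¬G(x,x))

∀u ∀z ∀x (¬G(u,u) ∧ ¬G(z,z) ∧ ¬G(x,x))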